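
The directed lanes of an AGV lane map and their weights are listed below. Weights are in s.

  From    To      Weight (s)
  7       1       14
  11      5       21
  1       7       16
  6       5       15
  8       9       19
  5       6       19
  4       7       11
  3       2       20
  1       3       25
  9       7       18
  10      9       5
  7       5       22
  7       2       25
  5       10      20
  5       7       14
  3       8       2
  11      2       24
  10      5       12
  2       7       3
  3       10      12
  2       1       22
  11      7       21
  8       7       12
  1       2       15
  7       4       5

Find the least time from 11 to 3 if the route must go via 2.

66 s

Shortest 11→2: 11 → 2 = 24
Best 2 to 3: 2 → 7 → 1 → 3 costing 42
Total via 2: 24 + 42 = 66 s.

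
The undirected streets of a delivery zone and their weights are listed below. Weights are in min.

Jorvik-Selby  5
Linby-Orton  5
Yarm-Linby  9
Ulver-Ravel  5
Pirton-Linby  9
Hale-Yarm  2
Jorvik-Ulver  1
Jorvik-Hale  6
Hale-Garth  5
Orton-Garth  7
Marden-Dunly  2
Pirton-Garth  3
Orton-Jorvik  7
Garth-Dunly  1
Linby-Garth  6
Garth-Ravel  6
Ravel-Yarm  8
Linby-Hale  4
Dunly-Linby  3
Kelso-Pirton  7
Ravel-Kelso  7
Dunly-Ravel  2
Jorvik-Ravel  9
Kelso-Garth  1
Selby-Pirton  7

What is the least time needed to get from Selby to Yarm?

Candidate routes:
Selby → Pirton → Garth → Hale → Yarm: 7+3+5+2 = 17
Selby → Jorvik → Hale → Yarm: 5+6+2 = 13
The minimum is 13 min via Selby → Jorvik → Hale → Yarm.

13 min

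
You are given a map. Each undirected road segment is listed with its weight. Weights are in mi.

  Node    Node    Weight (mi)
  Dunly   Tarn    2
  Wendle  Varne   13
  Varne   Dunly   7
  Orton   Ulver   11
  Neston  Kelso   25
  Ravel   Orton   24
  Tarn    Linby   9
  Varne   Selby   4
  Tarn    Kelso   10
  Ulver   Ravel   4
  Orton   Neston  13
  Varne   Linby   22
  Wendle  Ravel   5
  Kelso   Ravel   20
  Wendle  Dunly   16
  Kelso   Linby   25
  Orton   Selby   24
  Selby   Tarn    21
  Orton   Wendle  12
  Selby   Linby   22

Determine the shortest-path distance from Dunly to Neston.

37 mi

Settle nodes by increasing distance from Dunly:
Dunly: 0
Tarn: 2  (via Dunly)
Varne: 7  (via Dunly)
Linby: 11  (via Tarn)
Selby: 11  (via Varne)
Kelso: 12  (via Tarn)
Wendle: 16  (via Dunly)
Ravel: 21  (via Wendle)
Ulver: 25  (via Ravel)
Orton: 28  (via Wendle)
Neston: 37  (via Kelso)
Shortest route: Dunly → Tarn → Kelso → Neston = 37 mi.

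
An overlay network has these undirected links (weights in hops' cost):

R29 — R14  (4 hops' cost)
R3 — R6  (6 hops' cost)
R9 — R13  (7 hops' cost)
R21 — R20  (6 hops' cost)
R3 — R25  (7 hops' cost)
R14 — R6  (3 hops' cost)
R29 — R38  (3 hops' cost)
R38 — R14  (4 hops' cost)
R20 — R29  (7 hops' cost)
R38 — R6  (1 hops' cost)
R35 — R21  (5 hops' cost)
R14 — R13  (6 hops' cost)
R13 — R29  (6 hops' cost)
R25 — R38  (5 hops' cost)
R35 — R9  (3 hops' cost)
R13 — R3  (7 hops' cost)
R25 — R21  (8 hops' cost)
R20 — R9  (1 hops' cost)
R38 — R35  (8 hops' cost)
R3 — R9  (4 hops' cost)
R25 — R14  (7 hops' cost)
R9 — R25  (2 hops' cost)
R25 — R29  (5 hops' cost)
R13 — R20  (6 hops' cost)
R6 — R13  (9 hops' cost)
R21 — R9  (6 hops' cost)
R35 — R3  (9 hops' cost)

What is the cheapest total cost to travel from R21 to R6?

14 hops' cost

Enumerating some paths:
R21–R35–R38–R6: 5+8+1 = 14
R21–R9–R3–R6: 6+4+6 = 16
R21–R20–R9–R25–R38–R6: 6+1+2+5+1 = 15
R21–R35–R9–R25–R38–R6: 5+3+2+5+1 = 16
The minimum is 14 hops' cost via R21–R35–R38–R6.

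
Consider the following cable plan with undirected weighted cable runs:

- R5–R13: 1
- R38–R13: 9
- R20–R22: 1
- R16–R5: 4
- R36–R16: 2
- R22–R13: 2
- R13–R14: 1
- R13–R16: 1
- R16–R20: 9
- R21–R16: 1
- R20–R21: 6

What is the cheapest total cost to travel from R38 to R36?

Running Dijkstra from R38:
R38: 0
R13: 9  (via R38)
R16: 10  (via R13)
R5: 10  (via R13)
R14: 10  (via R13)
R22: 11  (via R13)
R21: 11  (via R16)
R20: 12  (via R22)
R36: 12  (via R16)
Shortest route: R38 → R13 → R16 → R36 = 12.

12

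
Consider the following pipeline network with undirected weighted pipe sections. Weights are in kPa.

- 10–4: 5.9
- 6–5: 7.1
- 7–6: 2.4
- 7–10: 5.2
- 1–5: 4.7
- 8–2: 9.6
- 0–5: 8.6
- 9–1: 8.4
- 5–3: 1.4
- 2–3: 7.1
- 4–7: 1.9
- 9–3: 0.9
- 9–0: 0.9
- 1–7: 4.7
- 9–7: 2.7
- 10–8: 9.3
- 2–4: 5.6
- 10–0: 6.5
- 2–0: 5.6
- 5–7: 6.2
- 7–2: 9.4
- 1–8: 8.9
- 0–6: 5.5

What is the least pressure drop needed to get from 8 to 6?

16 kPa

Settle nodes by increasing distance from 8:
8: 0
1: 8.9  (via 8)
10: 9.3  (via 8)
2: 9.6  (via 8)
5: 13.6  (via 1)
7: 13.6  (via 1)
3: 15  (via 5)
0: 15.2  (via 2)
4: 15.2  (via 10)
9: 15.9  (via 3)
6: 16  (via 7)
Shortest route: 8 → 1 → 7 → 6 = 16 kPa.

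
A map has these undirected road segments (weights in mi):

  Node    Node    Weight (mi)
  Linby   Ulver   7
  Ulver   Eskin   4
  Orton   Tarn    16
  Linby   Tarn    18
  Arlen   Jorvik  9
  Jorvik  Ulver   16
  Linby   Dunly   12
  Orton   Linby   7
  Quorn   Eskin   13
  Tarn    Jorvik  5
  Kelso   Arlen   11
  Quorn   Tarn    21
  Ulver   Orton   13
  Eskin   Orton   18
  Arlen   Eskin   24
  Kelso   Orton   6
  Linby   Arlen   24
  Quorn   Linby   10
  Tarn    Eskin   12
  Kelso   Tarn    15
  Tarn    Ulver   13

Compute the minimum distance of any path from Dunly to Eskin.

Candidate routes:
Dunly - Linby - Quorn - Eskin: 12+10+13 = 35
Dunly - Linby - Ulver - Eskin: 12+7+4 = 23
Dunly - Linby - Orton - Ulver - Eskin: 12+7+13+4 = 36
The minimum is 23 mi via Dunly - Linby - Ulver - Eskin.

23 mi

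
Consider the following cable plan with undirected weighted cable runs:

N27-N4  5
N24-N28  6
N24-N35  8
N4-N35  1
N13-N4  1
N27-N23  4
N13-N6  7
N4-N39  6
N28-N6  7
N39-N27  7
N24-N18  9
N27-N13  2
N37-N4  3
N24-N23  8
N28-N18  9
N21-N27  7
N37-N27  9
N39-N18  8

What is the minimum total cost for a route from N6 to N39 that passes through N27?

16

Shortest N6→N27: N6 → N13 → N27 = 9
Best N27 to N39: N27 → N39 costing 7
Total via N27: 9 + 7 = 16.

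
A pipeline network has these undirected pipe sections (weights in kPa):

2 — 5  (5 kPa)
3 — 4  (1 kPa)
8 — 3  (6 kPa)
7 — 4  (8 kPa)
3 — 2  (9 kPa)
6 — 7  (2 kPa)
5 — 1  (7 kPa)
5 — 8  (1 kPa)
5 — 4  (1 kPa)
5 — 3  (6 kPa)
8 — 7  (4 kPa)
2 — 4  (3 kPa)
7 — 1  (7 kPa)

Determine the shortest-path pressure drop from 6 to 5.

Shortest distances from 6:
6: 0
7: 2  (via 6)
8: 6  (via 7)
5: 7  (via 8)
Shortest route: 6 → 7 → 8 → 5 = 7 kPa.

7 kPa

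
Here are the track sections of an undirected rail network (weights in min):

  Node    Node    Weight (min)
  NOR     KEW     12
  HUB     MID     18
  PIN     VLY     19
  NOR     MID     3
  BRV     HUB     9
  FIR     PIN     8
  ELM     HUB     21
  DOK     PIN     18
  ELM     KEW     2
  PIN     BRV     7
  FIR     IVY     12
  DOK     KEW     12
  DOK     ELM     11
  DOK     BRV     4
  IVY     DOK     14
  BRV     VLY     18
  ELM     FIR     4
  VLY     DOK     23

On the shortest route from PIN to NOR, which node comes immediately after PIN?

Candidate routes:
PIN–FIR–ELM–KEW–NOR: 8+4+2+12 = 26
PIN–BRV–DOK–ELM–KEW–NOR: 7+4+11+2+12 = 36
PIN–BRV–DOK–KEW–NOR: 7+4+12+12 = 35
Cheapest is PIN–FIR–ELM–KEW–NOR at 26 min.
So from PIN the first move is to FIR.

FIR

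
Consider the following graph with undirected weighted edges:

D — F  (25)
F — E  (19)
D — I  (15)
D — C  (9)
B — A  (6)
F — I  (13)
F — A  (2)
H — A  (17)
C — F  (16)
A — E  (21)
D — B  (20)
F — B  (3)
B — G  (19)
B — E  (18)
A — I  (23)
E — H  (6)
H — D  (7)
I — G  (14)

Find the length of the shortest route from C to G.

Compare a few routes:
C - F - B - G: 16+3+19 = 38
C - F - I - G: 16+13+14 = 43
The minimum is 38 via C - F - B - G.

38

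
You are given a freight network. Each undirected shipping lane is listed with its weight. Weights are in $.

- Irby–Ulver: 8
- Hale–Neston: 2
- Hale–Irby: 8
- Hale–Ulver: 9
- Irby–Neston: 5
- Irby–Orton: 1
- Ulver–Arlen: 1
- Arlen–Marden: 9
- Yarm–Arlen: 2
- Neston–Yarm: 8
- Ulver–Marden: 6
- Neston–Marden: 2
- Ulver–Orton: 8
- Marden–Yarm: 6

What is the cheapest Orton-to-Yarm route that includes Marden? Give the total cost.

Shortest Orton→Marden: Orton–Irby–Neston–Marden = 8
Shortest Marden→Yarm: Marden–Yarm = 6
Total via Marden: 8 + 6 = $14.

$14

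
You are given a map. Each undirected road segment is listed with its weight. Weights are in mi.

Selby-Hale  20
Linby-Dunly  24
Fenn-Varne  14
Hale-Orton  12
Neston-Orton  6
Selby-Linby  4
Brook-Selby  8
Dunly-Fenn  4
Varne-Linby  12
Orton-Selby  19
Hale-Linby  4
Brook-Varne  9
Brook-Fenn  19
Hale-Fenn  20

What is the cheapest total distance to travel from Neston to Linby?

Enumerating some paths:
Neston - Orton - Selby - Linby: 6+19+4 = 29
Neston - Orton - Hale - Selby - Linby: 6+12+20+4 = 42
Neston - Orton - Selby - Hale - Linby: 6+19+20+4 = 49
Neston - Orton - Hale - Linby: 6+12+4 = 22
The minimum is 22 mi via Neston - Orton - Hale - Linby.

22 mi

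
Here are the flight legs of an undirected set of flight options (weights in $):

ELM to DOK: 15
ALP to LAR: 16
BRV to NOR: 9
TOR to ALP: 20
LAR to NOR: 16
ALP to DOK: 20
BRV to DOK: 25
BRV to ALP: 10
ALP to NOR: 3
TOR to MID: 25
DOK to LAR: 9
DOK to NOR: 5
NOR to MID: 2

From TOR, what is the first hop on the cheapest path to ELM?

ALP

Compare a few routes:
TOR–MID–NOR–DOK–ELM: 25+2+5+15 = 47
TOR–ALP–NOR–DOK–ELM: 20+3+5+15 = 43
The minimum is $43 via TOR–ALP–NOR–DOK–ELM.
So from TOR the first move is to ALP.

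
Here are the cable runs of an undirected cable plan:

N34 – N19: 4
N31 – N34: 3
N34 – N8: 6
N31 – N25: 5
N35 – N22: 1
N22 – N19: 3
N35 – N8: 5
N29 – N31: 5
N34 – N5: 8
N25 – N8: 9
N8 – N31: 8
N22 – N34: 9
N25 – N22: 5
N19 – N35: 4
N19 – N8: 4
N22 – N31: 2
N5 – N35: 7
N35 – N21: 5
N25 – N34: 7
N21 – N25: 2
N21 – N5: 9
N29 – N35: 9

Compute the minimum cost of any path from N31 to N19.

Settle nodes by increasing distance from N31:
N31: 0
N22: 2  (via N31)
N35: 3  (via N22)
N34: 3  (via N31)
N25: 5  (via N31)
N19: 5  (via N22)
Shortest route: N31 → N22 → N19 = 5.

5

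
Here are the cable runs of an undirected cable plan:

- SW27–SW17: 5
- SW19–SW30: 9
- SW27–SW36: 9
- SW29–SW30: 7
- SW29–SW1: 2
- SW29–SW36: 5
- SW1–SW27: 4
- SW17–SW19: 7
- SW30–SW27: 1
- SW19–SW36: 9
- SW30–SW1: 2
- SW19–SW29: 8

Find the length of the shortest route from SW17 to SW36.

14

Settle nodes by increasing distance from SW17:
SW17: 0
SW27: 5  (via SW17)
SW30: 6  (via SW27)
SW19: 7  (via SW17)
SW1: 8  (via SW30)
SW29: 10  (via SW1)
SW36: 14  (via SW27)
Shortest route: SW17–SW27–SW36 = 14.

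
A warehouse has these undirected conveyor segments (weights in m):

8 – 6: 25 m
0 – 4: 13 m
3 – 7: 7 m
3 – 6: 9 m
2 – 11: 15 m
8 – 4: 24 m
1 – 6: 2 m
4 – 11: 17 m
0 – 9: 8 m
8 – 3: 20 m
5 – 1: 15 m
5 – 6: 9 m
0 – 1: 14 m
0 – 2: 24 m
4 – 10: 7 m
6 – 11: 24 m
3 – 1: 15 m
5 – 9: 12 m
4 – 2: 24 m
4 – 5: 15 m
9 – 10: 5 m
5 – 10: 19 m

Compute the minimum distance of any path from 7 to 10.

42 m

Candidate routes:
7 - 3 - 6 - 5 - 10: 7+9+9+19 = 44
7 - 3 - 6 - 5 - 9 - 10: 7+9+9+12+5 = 42
7 - 3 - 6 - 1 - 0 - 9 - 10: 7+9+2+14+8+5 = 45
The minimum is 42 m via 7 - 3 - 6 - 5 - 9 - 10.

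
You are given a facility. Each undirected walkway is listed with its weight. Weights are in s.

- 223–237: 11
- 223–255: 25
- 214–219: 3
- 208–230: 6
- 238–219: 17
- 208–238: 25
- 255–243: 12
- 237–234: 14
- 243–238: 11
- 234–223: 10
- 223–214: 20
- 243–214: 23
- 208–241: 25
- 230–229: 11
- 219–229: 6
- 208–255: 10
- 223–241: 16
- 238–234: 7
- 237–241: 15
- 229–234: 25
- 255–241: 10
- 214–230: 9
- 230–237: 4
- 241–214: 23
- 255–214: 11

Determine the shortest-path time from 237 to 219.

Candidate routes:
237 - 230 - 214 - 219: 4+9+3 = 16
237 - 230 - 229 - 219: 4+11+6 = 21
237 - 223 - 214 - 219: 11+20+3 = 34
Cheapest is 237 - 230 - 214 - 219 at 16 s.

16 s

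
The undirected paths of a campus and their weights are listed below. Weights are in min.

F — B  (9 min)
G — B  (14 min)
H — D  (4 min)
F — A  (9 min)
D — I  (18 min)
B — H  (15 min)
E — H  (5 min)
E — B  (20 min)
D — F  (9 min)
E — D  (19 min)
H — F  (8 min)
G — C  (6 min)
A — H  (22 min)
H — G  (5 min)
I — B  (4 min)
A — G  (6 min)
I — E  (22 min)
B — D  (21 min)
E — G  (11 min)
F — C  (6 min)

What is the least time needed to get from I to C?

19 min

Compare a few routes:
I → B → G → C: 4+14+6 = 24
I → B → F → C: 4+9+6 = 19
I → B → H → G → C: 4+15+5+6 = 30
Cheapest is I → B → F → C at 19 min.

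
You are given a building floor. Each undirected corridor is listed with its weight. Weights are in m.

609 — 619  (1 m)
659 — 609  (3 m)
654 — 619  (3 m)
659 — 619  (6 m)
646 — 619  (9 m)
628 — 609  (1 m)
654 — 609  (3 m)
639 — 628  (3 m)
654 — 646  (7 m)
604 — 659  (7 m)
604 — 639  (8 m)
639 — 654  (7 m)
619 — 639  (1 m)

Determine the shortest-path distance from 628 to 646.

11 m

Shortest distances from 628:
628: 0
609: 1  (via 628)
619: 2  (via 609)
639: 3  (via 628)
659: 4  (via 609)
654: 4  (via 609)
646: 11  (via 619)
Shortest route: 628–609–619–646 = 11 m.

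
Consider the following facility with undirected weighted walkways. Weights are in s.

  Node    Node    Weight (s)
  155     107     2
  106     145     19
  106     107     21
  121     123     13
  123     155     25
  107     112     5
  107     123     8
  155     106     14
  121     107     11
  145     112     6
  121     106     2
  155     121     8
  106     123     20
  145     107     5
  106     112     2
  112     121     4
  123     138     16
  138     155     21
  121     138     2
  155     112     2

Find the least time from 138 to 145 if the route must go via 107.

15 s

Shortest 138→107: 138 → 121 → 112 → 155 → 107 = 10
Best 107 to 145: 107 → 145 costing 5
Total via 107: 10 + 5 = 15 s.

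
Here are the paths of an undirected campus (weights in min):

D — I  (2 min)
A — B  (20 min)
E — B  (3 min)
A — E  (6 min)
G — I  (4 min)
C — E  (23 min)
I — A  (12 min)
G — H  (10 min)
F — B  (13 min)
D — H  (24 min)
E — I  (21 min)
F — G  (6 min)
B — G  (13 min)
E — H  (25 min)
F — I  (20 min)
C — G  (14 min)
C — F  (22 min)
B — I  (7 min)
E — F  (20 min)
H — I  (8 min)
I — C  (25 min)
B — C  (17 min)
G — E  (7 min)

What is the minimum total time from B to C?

Candidate routes:
B - E - G - C: 3+7+14 = 24
B - C: 17 = 17
Cheapest is B - C at 17 min.

17 min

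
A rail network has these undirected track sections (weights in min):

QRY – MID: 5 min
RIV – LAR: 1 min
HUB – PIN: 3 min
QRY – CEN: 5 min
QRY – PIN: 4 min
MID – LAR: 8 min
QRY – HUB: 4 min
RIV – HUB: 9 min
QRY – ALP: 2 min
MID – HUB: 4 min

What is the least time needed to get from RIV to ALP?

15 min

Shortest distances from RIV:
RIV: 0
LAR: 1  (via RIV)
MID: 9  (via LAR)
HUB: 9  (via RIV)
PIN: 12  (via HUB)
QRY: 13  (via HUB)
ALP: 15  (via QRY)
Shortest route: RIV–HUB–QRY–ALP = 15 min.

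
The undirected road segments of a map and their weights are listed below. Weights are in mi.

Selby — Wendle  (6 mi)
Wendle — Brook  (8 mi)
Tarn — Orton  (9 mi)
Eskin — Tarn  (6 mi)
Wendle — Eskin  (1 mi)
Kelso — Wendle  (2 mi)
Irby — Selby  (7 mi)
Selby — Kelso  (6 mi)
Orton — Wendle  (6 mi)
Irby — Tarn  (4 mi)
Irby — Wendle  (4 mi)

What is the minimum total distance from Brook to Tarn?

Shortest distances from Brook:
Brook: 0
Wendle: 8  (via Brook)
Eskin: 9  (via Wendle)
Kelso: 10  (via Wendle)
Irby: 12  (via Wendle)
Orton: 14  (via Wendle)
Selby: 14  (via Wendle)
Tarn: 15  (via Eskin)
Shortest route: Brook–Wendle–Eskin–Tarn = 15 mi.

15 mi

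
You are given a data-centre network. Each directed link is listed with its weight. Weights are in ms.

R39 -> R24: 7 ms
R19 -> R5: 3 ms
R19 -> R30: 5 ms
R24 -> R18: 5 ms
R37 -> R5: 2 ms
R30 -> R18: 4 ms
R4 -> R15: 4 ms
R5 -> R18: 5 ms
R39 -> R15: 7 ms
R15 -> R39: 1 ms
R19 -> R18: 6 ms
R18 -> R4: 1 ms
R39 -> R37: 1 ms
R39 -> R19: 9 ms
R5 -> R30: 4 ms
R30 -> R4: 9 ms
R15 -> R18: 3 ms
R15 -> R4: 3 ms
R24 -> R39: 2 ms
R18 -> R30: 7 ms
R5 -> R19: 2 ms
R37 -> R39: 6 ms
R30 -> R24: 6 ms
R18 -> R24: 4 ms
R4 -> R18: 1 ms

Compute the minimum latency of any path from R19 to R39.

12 ms

Enumerating some paths:
R19 → R18 → R24 → R39: 6+4+2 = 12
R19 → R30 → R24 → R39: 5+6+2 = 13
Cheapest is R19 → R18 → R24 → R39 at 12 ms.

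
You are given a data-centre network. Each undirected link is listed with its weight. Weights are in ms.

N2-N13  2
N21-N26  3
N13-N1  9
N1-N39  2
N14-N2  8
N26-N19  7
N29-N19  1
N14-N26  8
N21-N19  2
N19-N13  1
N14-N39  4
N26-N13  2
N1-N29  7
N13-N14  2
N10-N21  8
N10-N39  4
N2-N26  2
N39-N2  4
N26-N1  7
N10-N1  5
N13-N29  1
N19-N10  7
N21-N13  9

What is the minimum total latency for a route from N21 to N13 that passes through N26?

Shortest N21→N26: N21 → N26 = 3
Shortest N26→N13: N26 → N13 = 2
Total via N26: 3 + 2 = 5 ms.

5 ms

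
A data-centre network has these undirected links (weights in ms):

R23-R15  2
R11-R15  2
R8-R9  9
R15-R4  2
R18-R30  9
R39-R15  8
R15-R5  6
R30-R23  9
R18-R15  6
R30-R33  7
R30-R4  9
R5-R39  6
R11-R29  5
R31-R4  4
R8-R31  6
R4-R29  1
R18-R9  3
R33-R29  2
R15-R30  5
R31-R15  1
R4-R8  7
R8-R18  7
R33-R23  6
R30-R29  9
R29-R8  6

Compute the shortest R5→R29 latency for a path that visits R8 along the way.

Best R5 to R8: R5 → R15 → R31 → R8 costing 13
Best R8 to R29: R8 → R29 costing 6
Total via R8: 13 + 6 = 19 ms.

19 ms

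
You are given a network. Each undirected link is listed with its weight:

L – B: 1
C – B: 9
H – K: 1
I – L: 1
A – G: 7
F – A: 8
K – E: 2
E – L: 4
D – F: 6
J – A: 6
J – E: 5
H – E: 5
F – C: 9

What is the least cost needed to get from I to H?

Running Dijkstra from I:
I: 0
L: 1  (via I)
B: 2  (via L)
E: 5  (via L)
K: 7  (via E)
H: 8  (via K)
Shortest route: I → L → E → K → H = 8.

8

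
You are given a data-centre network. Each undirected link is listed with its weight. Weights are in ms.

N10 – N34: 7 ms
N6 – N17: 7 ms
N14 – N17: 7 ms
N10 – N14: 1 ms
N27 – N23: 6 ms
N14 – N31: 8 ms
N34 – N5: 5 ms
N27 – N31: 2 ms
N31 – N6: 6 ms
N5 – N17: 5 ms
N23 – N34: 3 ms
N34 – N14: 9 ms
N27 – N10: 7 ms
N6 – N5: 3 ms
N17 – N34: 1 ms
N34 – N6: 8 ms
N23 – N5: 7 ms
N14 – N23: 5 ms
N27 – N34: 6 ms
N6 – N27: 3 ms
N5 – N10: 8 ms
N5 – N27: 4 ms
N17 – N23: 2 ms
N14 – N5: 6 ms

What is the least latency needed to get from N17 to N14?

7 ms

Settle nodes by increasing distance from N17:
N17: 0
N34: 1  (via N17)
N23: 2  (via N17)
N5: 5  (via N17)
N6: 7  (via N17)
N14: 7  (via N17)
Shortest route: N17–N14 = 7 ms.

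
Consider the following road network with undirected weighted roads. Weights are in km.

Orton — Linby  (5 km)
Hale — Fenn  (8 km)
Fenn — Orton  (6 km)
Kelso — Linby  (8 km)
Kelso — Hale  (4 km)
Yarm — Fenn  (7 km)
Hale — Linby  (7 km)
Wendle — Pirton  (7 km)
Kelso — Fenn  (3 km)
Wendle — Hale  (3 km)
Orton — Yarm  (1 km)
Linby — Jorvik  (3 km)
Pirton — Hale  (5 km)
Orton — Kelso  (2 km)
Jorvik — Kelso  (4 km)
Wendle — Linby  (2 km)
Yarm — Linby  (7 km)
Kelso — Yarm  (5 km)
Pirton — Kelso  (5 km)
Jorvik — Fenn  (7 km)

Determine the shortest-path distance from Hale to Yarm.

7 km

Enumerating some paths:
Hale–Kelso–Orton–Yarm: 4+2+1 = 7
Hale–Kelso–Yarm: 4+5 = 9
The minimum is 7 km via Hale–Kelso–Orton–Yarm.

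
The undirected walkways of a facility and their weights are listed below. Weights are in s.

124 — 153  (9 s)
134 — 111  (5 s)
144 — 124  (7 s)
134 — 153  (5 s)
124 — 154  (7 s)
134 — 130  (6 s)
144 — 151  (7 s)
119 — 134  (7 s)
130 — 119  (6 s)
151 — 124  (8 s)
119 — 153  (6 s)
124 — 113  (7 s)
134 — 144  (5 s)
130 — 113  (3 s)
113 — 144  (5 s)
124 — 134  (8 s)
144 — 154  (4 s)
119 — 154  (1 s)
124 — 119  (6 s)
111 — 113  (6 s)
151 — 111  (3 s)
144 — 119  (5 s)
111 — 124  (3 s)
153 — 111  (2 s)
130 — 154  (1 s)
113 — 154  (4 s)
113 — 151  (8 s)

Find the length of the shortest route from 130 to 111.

Running Dijkstra from 130:
130: 0
154: 1  (via 130)
119: 2  (via 154)
113: 3  (via 130)
144: 5  (via 154)
134: 6  (via 130)
124: 8  (via 154)
153: 8  (via 119)
111: 9  (via 113)
Shortest route: 130 → 113 → 111 = 9 s.

9 s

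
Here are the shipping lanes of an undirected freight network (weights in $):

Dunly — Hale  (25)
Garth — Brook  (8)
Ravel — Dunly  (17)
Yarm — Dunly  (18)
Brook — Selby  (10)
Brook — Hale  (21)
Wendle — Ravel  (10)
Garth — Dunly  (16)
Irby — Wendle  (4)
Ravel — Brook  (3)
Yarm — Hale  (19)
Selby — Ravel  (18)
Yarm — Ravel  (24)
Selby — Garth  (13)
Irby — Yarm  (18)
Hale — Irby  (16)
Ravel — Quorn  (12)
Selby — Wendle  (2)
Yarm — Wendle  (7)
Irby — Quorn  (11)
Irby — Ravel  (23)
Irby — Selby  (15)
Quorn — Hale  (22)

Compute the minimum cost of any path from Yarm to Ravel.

Compare a few routes:
Yarm → Wendle → Selby → Brook → Ravel: 7+2+10+3 = 22
Yarm → Wendle → Ravel: 7+10 = 17
The minimum is $17 via Yarm → Wendle → Ravel.

$17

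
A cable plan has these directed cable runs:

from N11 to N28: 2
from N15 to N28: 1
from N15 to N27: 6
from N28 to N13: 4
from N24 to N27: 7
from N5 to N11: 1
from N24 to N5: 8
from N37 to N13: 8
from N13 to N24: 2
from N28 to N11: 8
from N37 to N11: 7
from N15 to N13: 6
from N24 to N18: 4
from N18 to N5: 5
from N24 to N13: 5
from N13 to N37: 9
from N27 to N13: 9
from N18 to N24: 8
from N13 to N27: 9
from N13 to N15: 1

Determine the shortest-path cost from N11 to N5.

16

Candidate routes:
N11 - N28 - N13 - N24 - N5: 2+4+2+8 = 16
N11 - N28 - N13 - N24 - N18 - N5: 2+4+2+4+5 = 17
The minimum is 16 via N11 - N28 - N13 - N24 - N5.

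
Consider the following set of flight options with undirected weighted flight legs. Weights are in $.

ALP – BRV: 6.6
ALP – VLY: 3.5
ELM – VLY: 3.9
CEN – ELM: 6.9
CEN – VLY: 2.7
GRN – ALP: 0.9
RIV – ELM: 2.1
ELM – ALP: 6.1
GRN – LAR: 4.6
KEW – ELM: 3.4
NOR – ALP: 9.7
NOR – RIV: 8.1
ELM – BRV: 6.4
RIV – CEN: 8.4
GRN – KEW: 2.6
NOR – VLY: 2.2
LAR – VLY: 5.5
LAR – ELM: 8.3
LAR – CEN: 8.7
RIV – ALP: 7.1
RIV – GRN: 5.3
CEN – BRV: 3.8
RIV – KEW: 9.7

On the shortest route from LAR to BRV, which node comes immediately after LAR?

VLY

Enumerating some paths:
LAR → GRN → ALP → BRV: 4.6+0.9+6.6 = 12.1
LAR → ELM → BRV: 8.3+6.4 = 14.7
LAR → VLY → CEN → BRV: 5.5+2.7+3.8 = 12
LAR → CEN → BRV: 8.7+3.8 = 12.5
The minimum is $12 via LAR → VLY → CEN → BRV.
So from LAR the first move is to VLY.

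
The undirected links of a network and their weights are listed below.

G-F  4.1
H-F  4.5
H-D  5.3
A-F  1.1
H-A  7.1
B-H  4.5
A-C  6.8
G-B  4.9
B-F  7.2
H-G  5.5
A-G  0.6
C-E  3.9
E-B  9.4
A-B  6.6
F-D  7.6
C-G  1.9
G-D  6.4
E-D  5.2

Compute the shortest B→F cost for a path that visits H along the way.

Best B to H: B → H costing 4.5
Best H to F: H → F costing 4.5
Total via H: 4.5 + 4.5 = 9.

9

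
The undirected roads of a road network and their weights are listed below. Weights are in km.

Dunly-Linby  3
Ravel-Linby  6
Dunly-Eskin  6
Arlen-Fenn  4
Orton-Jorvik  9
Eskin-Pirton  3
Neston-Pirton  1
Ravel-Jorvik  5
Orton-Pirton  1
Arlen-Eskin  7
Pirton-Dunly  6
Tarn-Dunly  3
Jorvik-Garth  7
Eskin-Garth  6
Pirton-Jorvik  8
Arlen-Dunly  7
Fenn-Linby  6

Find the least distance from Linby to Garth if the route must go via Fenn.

Shortest Linby→Fenn: Linby–Fenn = 6
Shortest Fenn→Garth: Fenn–Arlen–Eskin–Garth = 17
Total via Fenn: 6 + 17 = 23 km.

23 km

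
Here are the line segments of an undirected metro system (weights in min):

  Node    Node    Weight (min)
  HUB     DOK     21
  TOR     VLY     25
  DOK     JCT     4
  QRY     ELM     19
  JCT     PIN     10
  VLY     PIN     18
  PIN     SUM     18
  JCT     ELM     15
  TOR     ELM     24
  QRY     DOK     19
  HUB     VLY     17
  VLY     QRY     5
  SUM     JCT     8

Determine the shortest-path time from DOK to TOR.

Enumerating some paths:
DOK - JCT - PIN - VLY - TOR: 4+10+18+25 = 57
DOK - JCT - ELM - TOR: 4+15+24 = 43
DOK - QRY - VLY - TOR: 19+5+25 = 49
Cheapest is DOK - JCT - ELM - TOR at 43 min.

43 min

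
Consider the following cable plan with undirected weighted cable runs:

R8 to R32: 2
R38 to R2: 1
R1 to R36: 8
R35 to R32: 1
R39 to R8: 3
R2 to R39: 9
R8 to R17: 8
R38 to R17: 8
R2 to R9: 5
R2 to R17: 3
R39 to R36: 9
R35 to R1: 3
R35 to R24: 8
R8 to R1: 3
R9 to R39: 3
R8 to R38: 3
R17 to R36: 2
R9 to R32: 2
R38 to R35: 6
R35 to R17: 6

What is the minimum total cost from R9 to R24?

11

Candidate routes:
R9 → R32 → R35 → R24: 2+1+8 = 11
R9 → R32 → R8 → R1 → R35 → R24: 2+2+3+3+8 = 18
R9 → R39 → R8 → R32 → R35 → R24: 3+3+2+1+8 = 17
The minimum is 11 via R9 → R32 → R35 → R24.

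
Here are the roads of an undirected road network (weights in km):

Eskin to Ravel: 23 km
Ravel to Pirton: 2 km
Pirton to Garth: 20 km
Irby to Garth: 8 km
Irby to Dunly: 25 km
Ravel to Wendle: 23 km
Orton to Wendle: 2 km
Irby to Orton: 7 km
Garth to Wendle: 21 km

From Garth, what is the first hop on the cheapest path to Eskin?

Compare a few routes:
Garth–Wendle–Ravel–Eskin: 21+23+23 = 67
Garth–Pirton–Ravel–Eskin: 20+2+23 = 45
Garth–Irby–Orton–Wendle–Ravel–Eskin: 8+7+2+23+23 = 63
Cheapest is Garth–Pirton–Ravel–Eskin at 45 km.
So from Garth the first move is to Pirton.

Pirton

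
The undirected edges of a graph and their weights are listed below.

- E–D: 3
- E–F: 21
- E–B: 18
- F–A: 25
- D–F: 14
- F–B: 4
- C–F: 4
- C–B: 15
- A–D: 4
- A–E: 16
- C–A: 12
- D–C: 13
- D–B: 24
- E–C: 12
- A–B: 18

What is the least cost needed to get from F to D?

14

Enumerating some paths:
F–C–D: 4+13 = 17
F–C–E–D: 4+12+3 = 19
F–C–A–D: 4+12+4 = 20
F–D: 14 = 14
The minimum is 14 via F–D.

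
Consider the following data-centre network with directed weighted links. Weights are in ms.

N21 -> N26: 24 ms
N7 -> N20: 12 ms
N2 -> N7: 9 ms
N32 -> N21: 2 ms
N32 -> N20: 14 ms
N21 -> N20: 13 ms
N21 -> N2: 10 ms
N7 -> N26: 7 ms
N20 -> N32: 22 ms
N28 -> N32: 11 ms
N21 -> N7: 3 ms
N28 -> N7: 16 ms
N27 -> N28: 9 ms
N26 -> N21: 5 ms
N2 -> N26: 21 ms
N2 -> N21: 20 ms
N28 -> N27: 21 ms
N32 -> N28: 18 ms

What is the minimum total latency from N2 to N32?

Compare a few routes:
N2 → N21 → N20 → N32: 20+13+22 = 55
N2 → N7 → N26 → N21 → N20 → N32: 9+7+5+13+22 = 56
N2 → N7 → N20 → N32: 9+12+22 = 43
N2 → N21 → N7 → N20 → N32: 20+3+12+22 = 57
The minimum is 43 ms via N2 → N7 → N20 → N32.

43 ms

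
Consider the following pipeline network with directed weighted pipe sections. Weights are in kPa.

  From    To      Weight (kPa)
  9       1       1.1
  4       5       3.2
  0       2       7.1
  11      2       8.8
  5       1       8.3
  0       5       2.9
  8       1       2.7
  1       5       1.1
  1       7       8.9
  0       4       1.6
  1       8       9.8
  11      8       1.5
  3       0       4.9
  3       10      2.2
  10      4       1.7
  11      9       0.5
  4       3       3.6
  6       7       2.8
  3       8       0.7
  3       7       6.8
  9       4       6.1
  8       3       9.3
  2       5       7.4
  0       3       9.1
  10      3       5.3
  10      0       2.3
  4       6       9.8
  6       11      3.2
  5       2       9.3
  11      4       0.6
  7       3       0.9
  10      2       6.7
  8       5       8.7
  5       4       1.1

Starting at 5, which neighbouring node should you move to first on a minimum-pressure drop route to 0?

4

Candidate routes:
5–4–3–0: 1.1+3.6+4.9 = 9.6
5–4–3–10–0: 1.1+3.6+2.2+2.3 = 9.2
Cheapest is 5–4–3–10–0 at 9.2 kPa.
So from 5 the first move is to 4.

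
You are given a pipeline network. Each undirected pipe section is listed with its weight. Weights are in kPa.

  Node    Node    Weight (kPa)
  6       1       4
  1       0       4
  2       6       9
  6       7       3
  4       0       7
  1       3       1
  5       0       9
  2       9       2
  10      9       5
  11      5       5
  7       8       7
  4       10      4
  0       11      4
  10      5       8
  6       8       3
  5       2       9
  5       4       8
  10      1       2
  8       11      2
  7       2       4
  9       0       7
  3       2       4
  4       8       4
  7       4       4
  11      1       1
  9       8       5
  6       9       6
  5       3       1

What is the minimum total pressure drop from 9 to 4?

9 kPa

Compare a few routes:
9 - 8 - 4: 5+4 = 9
9 - 2 - 7 - 4: 2+4+4 = 10
9 - 6 - 8 - 4: 6+3+4 = 13
The minimum is 9 kPa via 9 - 8 - 4.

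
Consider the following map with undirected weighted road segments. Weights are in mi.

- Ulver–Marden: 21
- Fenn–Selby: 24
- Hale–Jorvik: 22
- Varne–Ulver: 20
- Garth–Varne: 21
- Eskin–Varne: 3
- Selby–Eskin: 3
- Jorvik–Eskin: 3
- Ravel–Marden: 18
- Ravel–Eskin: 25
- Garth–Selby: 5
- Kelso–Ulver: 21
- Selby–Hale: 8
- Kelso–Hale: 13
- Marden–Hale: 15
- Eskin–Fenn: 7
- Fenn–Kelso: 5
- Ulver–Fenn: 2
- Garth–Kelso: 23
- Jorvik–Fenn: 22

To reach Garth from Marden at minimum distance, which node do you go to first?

Hale

Compare a few routes:
Marden → Ulver → Fenn → Eskin → Selby → Garth: 21+2+7+3+5 = 38
Marden → Hale → Jorvik → Eskin → Selby → Garth: 15+22+3+3+5 = 48
Marden → Hale → Selby → Garth: 15+8+5 = 28
Cheapest is Marden → Hale → Selby → Garth at 28 mi.
So from Marden the first move is to Hale.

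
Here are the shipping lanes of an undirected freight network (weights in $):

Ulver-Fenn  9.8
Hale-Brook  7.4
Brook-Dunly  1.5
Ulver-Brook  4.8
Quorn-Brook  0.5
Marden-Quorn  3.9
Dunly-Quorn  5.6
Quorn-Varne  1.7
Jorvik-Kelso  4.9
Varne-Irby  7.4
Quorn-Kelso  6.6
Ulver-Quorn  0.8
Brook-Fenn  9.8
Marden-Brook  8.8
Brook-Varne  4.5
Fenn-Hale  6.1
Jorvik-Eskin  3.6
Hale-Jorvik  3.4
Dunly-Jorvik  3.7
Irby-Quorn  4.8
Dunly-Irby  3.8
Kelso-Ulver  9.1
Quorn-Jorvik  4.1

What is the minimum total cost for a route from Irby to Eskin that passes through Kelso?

$19.9

Shortest Irby→Kelso: Irby–Quorn–Kelso = 11.4
Shortest Kelso→Eskin: Kelso–Jorvik–Eskin = 8.5
Total via Kelso: 11.4 + 8.5 = $19.9.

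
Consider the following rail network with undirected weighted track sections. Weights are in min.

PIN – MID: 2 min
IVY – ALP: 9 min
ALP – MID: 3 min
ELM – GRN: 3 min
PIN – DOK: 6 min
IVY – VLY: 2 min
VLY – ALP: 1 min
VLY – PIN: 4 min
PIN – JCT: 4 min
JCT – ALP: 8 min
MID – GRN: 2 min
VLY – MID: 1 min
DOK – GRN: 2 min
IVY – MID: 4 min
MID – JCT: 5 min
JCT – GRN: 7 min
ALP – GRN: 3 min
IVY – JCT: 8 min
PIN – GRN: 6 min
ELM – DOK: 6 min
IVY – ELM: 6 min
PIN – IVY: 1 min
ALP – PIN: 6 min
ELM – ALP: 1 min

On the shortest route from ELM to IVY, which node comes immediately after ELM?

ALP

Enumerating some paths:
ELM–ALP–VLY–MID–PIN–IVY: 1+1+1+2+1 = 6
ELM–ALP–MID–VLY–IVY: 1+3+1+2 = 7
ELM–IVY: 6 = 6
ELM–ALP–VLY–IVY: 1+1+2 = 4
The minimum is 4 min via ELM–ALP–VLY–IVY.
So from ELM the first move is to ALP.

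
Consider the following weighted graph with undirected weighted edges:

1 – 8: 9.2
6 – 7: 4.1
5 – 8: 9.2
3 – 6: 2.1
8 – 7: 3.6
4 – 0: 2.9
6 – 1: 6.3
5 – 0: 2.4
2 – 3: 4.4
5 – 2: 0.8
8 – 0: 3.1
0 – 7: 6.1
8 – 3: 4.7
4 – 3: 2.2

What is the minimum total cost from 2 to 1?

12.8

Settle nodes by increasing distance from 2:
2: 0
5: 0.8  (via 2)
0: 3.2  (via 5)
3: 4.4  (via 2)
4: 6.1  (via 0)
8: 6.3  (via 0)
6: 6.5  (via 3)
7: 9.3  (via 0)
1: 12.8  (via 6)
Shortest route: 2 → 3 → 6 → 1 = 12.8.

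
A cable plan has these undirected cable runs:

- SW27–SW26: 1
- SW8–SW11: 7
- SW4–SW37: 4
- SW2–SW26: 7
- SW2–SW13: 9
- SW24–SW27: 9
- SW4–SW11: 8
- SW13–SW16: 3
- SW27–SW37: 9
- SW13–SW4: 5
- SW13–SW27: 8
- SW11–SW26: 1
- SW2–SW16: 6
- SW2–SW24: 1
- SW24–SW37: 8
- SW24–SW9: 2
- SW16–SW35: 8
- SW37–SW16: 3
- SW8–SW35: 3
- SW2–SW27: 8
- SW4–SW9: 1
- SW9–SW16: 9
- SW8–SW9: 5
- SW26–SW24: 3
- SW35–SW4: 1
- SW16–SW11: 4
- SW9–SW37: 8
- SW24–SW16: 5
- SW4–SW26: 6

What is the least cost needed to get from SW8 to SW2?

Enumerating some paths:
SW8–SW9–SW24–SW2: 5+2+1 = 8
SW8–SW11–SW26–SW24–SW2: 7+1+3+1 = 12
Cheapest is SW8–SW9–SW24–SW2 at 8.

8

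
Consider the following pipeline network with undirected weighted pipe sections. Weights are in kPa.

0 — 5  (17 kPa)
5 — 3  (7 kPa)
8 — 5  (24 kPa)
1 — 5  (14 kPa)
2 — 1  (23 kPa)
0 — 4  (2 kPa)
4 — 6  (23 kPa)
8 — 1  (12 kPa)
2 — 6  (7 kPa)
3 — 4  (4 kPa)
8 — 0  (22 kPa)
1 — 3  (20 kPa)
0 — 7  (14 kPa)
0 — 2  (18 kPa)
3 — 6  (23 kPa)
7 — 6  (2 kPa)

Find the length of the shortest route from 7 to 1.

32 kPa

Running Dijkstra from 7:
7: 0
6: 2  (via 7)
2: 9  (via 6)
0: 14  (via 7)
4: 16  (via 0)
3: 20  (via 4)
5: 27  (via 3)
1: 32  (via 2)
Shortest route: 7–6–2–1 = 32 kPa.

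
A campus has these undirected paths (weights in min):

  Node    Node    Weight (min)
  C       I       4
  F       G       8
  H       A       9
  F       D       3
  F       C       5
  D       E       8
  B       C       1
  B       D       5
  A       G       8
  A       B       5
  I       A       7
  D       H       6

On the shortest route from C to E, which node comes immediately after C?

Enumerating some paths:
C - B - D - E: 1+5+8 = 14
C - F - D - E: 5+3+8 = 16
Cheapest is C - B - D - E at 14 min.
So from C the first move is to B.

B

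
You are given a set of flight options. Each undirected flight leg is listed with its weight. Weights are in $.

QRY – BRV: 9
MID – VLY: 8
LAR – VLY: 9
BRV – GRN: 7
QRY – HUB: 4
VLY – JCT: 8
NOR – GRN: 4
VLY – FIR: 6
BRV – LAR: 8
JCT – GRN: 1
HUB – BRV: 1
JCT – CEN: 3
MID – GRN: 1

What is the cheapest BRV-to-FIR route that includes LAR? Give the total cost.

Shortest BRV→LAR: BRV → LAR = 8
Shortest LAR→FIR: LAR → VLY → FIR = 15
Total via LAR: 8 + 15 = $23.

$23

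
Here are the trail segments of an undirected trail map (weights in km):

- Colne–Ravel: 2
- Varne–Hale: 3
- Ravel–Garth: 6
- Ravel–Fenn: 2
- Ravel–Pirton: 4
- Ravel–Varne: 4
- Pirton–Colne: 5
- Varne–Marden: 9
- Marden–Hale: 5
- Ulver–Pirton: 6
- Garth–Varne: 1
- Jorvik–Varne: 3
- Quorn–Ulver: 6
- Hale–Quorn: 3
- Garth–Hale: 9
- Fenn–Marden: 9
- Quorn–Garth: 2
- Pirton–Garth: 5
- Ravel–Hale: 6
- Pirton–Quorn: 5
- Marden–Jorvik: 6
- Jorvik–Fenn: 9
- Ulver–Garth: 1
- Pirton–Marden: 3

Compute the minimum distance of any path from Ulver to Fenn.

8 km

Shortest distances from Ulver:
Ulver: 0
Garth: 1  (via Ulver)
Varne: 2  (via Garth)
Quorn: 3  (via Garth)
Hale: 5  (via Varne)
Jorvik: 5  (via Varne)
Pirton: 6  (via Ulver)
Ravel: 6  (via Varne)
Colne: 8  (via Ravel)
Fenn: 8  (via Ravel)
Shortest route: Ulver → Garth → Varne → Ravel → Fenn = 8 km.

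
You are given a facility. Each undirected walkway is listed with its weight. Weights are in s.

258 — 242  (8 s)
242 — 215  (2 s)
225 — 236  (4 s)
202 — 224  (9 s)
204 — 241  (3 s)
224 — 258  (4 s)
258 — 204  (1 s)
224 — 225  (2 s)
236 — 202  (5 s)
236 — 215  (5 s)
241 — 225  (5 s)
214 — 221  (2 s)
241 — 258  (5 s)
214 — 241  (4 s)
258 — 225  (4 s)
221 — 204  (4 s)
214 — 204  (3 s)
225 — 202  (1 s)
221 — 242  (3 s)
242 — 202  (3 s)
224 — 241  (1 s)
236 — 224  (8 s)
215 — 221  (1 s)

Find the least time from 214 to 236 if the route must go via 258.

12 s

Shortest 214→258: 214–204–258 = 4
Best 258 to 236: 258–225–236 costing 8
Total via 258: 4 + 8 = 12 s.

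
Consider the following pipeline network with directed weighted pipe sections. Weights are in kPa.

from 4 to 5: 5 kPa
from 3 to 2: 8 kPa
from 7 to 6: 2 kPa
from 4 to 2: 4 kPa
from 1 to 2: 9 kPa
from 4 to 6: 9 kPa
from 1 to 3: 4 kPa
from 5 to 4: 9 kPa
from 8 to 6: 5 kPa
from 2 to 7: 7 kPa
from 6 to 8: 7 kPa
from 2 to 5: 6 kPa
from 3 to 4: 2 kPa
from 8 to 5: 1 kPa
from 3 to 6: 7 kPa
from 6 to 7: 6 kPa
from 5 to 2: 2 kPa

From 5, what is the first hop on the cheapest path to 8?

Enumerating some paths:
5–4–6–8: 9+9+7 = 25
5–2–7–6–8: 2+7+2+7 = 18
Cheapest is 5–2–7–6–8 at 18 kPa.
So from 5 the first move is to 2.

2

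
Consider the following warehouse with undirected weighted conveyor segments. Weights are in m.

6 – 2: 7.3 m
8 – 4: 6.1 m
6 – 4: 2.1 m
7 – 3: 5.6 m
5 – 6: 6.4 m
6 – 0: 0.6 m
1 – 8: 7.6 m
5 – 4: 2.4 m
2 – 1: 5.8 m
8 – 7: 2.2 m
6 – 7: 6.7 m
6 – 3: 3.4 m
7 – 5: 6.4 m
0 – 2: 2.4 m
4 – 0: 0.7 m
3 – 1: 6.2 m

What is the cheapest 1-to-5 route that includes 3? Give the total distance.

Best 1 to 3: 1–3 costing 6.2
Shortest 3→5: 3–6–0–4–5 = 7.1
Total via 3: 6.2 + 7.1 = 13.3 m.

13.3 m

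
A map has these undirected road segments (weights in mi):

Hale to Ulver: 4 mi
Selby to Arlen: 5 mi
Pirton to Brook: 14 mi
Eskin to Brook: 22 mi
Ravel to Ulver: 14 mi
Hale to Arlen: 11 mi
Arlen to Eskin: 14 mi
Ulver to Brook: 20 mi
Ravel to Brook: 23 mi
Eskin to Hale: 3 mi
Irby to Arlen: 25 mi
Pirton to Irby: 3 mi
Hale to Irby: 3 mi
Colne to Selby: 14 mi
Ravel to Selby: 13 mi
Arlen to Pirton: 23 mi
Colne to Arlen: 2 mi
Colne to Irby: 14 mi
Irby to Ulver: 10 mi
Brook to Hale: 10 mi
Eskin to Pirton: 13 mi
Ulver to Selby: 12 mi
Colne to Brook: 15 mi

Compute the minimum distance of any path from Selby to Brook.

22 mi

Running Dijkstra from Selby:
Selby: 0
Arlen: 5  (via Selby)
Colne: 7  (via Arlen)
Ulver: 12  (via Selby)
Ravel: 13  (via Selby)
Hale: 16  (via Arlen)
Irby: 19  (via Hale)
Eskin: 19  (via Arlen)
Brook: 22  (via Colne)
Shortest route: Selby → Arlen → Colne → Brook = 22 mi.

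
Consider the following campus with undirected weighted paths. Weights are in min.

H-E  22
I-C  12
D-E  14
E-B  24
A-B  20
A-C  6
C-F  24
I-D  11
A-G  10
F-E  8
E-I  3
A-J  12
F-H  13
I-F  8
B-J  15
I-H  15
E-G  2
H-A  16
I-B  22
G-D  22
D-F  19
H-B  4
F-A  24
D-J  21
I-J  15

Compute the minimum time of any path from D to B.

Compare a few routes:
D–F–H–B: 19+13+4 = 36
D–I–H–B: 11+15+4 = 30
D–I–B: 11+22 = 33
D–E–I–H–B: 14+3+15+4 = 36
The minimum is 30 min via D–I–H–B.

30 min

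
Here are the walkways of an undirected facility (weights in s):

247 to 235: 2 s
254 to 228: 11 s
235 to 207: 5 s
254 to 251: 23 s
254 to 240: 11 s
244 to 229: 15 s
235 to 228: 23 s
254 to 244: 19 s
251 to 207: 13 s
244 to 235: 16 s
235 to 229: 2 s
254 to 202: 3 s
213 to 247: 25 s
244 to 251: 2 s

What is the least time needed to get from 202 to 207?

37 s

Shortest distances from 202:
202: 0
254: 3  (via 202)
228: 14  (via 254)
240: 14  (via 254)
244: 22  (via 254)
251: 24  (via 244)
229: 37  (via 244)
207: 37  (via 251)
Shortest route: 202 → 254 → 244 → 251 → 207 = 37 s.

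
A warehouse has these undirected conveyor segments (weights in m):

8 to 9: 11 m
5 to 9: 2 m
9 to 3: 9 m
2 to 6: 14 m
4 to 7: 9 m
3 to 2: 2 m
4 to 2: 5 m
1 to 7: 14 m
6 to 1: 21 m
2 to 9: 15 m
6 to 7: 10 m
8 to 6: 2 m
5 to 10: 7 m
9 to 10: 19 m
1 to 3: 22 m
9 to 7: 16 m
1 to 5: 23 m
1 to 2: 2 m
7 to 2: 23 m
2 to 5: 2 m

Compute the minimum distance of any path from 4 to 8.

20 m

Compare a few routes:
4 - 2 - 3 - 9 - 8: 5+2+9+11 = 27
4 - 2 - 6 - 8: 5+14+2 = 21
4 - 2 - 5 - 9 - 8: 5+2+2+11 = 20
4 - 7 - 6 - 8: 9+10+2 = 21
Cheapest is 4 - 2 - 5 - 9 - 8 at 20 m.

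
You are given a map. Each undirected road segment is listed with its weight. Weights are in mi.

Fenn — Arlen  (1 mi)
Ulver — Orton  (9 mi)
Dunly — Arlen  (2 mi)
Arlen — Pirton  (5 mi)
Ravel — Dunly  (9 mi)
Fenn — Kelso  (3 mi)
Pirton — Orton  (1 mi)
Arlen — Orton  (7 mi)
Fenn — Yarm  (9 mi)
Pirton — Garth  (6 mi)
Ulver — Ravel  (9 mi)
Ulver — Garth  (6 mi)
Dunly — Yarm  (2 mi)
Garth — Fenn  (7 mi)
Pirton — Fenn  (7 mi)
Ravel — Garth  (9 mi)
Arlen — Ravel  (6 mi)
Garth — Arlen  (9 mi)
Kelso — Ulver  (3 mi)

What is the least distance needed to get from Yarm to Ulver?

11 mi

Candidate routes:
Yarm–Dunly–Arlen–Fenn–Kelso–Ulver: 2+2+1+3+3 = 11
Yarm–Dunly–Arlen–Fenn–Garth–Ulver: 2+2+1+7+6 = 18
Yarm–Dunly–Arlen–Garth–Ulver: 2+2+9+6 = 19
Yarm–Fenn–Kelso–Ulver: 9+3+3 = 15
Cheapest is Yarm–Dunly–Arlen–Fenn–Kelso–Ulver at 11 mi.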